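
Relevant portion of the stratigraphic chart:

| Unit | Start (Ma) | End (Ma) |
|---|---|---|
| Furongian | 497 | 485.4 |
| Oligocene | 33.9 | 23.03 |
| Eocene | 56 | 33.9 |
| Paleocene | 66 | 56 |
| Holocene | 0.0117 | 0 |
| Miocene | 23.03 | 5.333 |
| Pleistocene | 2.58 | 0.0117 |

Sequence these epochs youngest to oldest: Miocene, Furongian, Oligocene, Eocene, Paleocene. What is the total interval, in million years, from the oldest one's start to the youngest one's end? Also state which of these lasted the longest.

Miocene → Oligocene → Eocene → Paleocene → Furongian; total span 491.667 Myr; longest is Eocene

Start ages (Ma): Furongian 497, Paleocene 66, Eocene 56, Oligocene 33.9, Miocene 23.03.
Ordered youngest to oldest: Miocene, Oligocene, Eocene, Paleocene, Furongian.
Span = 497 − 5.333 = 491.667 Myr.
Durations: Paleocene 10, Oligocene 10.87, Miocene 17.697, Furongian 11.6, Eocene 22.1 → longest is Eocene (22.1 Myr).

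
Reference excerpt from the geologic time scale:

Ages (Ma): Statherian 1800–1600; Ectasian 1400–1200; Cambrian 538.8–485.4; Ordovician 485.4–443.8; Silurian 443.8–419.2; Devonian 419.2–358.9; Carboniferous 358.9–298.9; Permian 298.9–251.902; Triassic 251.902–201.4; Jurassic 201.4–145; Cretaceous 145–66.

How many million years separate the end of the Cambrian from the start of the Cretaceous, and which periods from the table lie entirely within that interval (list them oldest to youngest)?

340.4 million years; Ordovician, Silurian, Devonian, Carboniferous, Permian, Triassic, Jurassic

The Cambrian closes at 485.4 Ma and the Cretaceous opens at 145 Ma, so the interval is 485.4 − 145 = 340.4 Myr.
A period fits inside if it starts at or after 485.4 Ma and ends at or before 145 Ma; oldest first that gives Ordovician, Silurian, Devonian, Carboniferous, Permian, Triassic, Jurassic.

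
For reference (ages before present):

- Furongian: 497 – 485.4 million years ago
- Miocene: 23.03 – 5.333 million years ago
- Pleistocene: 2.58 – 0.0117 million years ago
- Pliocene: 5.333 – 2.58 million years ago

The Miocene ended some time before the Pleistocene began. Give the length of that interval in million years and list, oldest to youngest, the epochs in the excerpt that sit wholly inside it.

2.753 million years; Pliocene

The Miocene closes at 5.333 Ma and the Pleistocene opens at 2.58 Ma, so the interval is 5.333 − 2.58 = 2.753 Myr.
An epoch fits inside if it starts at or after 5.333 Ma and ends at or before 2.58 Ma; oldest first that gives Pliocene.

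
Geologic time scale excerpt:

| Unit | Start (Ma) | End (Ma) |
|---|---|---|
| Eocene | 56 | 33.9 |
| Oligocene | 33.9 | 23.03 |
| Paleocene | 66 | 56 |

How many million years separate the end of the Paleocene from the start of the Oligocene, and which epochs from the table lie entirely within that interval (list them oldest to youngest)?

22.1 million years; Eocene

The Paleocene closes at 56 Ma and the Oligocene opens at 33.9 Ma, so the interval is 56 − 33.9 = 22.1 Myr.
An epoch fits inside if it starts at or after 56 Ma and ends at or before 33.9 Ma; oldest first that gives Eocene.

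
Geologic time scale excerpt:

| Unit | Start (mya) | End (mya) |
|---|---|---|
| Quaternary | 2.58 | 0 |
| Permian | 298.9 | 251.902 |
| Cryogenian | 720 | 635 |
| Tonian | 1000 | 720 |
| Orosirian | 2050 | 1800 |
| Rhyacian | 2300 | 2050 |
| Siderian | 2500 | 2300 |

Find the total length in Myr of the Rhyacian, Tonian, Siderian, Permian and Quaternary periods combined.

779.578 million years

Duration is start − end for each: (2300 − 2050) + (1000 − 720) + (2500 − 2300) + (298.9 − 251.902) + (2.58 − 0).
That is 250 + 280 + 200 + 46.998 + 2.58, which totals 779.578 million years.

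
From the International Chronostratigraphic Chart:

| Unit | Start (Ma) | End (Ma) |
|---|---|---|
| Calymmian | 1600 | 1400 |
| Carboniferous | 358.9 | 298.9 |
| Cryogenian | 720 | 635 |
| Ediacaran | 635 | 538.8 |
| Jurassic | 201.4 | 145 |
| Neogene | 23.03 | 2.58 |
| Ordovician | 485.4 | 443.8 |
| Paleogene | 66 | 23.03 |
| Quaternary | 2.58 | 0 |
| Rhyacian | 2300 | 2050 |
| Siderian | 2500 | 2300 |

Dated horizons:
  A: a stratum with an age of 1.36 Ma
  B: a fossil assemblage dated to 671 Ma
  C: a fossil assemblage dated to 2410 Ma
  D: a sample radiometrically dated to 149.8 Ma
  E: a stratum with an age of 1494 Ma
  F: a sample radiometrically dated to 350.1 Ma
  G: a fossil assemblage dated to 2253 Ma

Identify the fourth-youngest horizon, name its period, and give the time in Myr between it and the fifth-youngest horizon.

Smaller Ma means younger, so youngest first: A 1.36 < D 149.8 < F 350.1 < B 671 < E 1494 < G 2253 < C 2410.
Counting 4 along gives B (671 Ma); the excerpt puts that inside the Cryogenian, 720–635 Ma.
Next in line is E (1494 Ma), and 1494 − 671 = 823 Myr.

B, in the Cryogenian; 823 million years to E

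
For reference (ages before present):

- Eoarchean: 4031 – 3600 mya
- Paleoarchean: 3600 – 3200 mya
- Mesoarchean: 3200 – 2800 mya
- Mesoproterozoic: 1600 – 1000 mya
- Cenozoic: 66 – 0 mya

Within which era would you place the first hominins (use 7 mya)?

Cenozoic

7 Ma lies between 66 and 0 Ma, so it falls in the Cenozoic.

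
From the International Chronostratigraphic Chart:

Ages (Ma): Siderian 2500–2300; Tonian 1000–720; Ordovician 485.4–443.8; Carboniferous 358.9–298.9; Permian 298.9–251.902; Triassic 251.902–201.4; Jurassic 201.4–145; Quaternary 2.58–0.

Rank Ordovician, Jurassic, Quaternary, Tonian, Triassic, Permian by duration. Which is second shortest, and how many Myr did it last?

Ordovician, 41.6 million years

Durations: Ordovician 41.6; Jurassic 56.4; Quaternary 2.58; Tonian 280; Triassic 50.502; Permian 46.998 Myr.
Sorted shortest-first: Quaternary (2.58), Ordovician (41.6), Permian (46.998), Triassic (50.502), Jurassic (56.4), Tonian (280).
The second shortest is Ordovician at 41.6 Myr.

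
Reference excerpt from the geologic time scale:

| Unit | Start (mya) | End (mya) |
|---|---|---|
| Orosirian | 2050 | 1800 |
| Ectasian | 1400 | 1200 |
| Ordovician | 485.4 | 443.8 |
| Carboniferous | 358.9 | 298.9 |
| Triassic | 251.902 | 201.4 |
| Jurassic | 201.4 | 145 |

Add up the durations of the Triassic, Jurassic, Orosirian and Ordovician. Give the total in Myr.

Duration is start − end for each: (251.902 − 201.4) + (201.4 − 145) + (2050 − 1800) + (485.4 − 443.8).
That is 50.502 + 56.4 + 250 + 41.6, which totals 398.502 million years.

398.502 million years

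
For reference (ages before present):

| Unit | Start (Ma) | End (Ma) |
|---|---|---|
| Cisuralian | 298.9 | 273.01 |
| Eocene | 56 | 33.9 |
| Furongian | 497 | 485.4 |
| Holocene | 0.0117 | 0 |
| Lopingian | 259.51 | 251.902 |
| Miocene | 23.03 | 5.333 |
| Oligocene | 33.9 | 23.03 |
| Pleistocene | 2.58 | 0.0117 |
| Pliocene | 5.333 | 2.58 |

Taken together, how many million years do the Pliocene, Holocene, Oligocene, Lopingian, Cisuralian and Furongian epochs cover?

58.7327 million years

Duration is start − end for each: (5.333 − 2.58) + (0.0117 − 0) + (33.9 − 23.03) + (259.51 − 251.902) + (298.9 − 273.01) + (497 − 485.4).
That is 2.753 + 0.0117 + 10.87 + 7.608 + 25.89 + 11.6, which totals 58.7327 million years.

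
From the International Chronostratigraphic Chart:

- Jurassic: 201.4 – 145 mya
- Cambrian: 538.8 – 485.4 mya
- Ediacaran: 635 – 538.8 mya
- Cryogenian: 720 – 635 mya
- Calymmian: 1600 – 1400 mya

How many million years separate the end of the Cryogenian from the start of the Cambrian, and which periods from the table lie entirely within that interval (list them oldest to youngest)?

The Cryogenian closes at 635 Ma and the Cambrian opens at 538.8 Ma, so the interval is 635 − 538.8 = 96.2 Myr.
A period fits inside if it starts at or after 635 Ma and ends at or before 538.8 Ma; oldest first that gives Ediacaran.

96.2 million years; Ediacaran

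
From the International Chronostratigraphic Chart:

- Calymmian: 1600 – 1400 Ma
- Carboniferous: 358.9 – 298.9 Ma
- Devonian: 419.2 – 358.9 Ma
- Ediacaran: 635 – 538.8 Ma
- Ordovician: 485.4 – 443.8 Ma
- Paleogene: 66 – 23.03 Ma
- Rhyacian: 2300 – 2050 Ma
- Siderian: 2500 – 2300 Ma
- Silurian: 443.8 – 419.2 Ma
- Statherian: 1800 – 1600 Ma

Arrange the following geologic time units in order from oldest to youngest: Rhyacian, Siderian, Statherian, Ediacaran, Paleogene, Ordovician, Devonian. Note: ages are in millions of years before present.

Siderian → Rhyacian → Statherian → Ediacaran → Ordovician → Devonian → Paleogene

Read off each span (Ma): Rhyacian 2300–2050; Siderian 2500–2300; Statherian 1800–1600; Ediacaran 635–538.8; Paleogene 66–23.03; Ordovician 485.4–443.8; Devonian 419.2–358.9.
Larger Ma is older, so oldest→youngest is Siderian, Rhyacian, Statherian, Ediacaran, Ordovician, Devonian, Paleogene.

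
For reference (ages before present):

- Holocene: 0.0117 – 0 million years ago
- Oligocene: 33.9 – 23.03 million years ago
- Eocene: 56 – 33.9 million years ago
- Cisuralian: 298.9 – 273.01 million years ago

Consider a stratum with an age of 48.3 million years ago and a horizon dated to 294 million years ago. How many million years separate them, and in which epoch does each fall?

Elapsed time: 294 − 48.3 = 245.7 Myr.
48.3 Ma lies within 56–33.9 Ma: Eocene.
294 Ma lies within 298.9–273.01 Ma: Cisuralian.

245.7 million years apart; the first in the Eocene, the second in the Cisuralian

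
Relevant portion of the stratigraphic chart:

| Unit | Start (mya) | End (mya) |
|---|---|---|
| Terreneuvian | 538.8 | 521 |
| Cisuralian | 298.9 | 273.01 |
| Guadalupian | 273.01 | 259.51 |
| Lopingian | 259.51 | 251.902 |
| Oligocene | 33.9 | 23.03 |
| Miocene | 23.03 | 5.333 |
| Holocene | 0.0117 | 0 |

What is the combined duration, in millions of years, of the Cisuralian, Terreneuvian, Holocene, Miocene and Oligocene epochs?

72.2687 million years

Each duration: Cisuralian = 25.89; Terreneuvian = 17.8; Holocene = 0.0117; Miocene = 17.697; Oligocene = 10.87.
Sum: 25.89 + 17.8 + 0.0117 + 17.697 + 10.87 = 72.2687 Myr.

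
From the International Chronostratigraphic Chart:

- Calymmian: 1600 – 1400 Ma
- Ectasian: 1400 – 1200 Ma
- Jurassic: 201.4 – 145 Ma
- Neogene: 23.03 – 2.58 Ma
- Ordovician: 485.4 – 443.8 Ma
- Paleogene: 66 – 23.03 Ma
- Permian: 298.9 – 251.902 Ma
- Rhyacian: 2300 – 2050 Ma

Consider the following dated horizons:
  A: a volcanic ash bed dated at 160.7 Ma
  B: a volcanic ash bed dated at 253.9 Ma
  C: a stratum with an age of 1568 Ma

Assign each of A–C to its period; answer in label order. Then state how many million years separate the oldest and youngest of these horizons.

Match each age against the start–end ranges in the excerpt: A = 160.7 Ma → Jurassic (201.4–145); B = 253.9 Ma → Permian (298.9–251.902); C = 1568 Ma → Calymmian (1600–1400).
The largest age is 1568 Ma and the smallest is 160.7 Ma; their difference is 1407.3 Myr.

A — Jurassic; B — Permian; C — Calymmian; span 1407.3 million years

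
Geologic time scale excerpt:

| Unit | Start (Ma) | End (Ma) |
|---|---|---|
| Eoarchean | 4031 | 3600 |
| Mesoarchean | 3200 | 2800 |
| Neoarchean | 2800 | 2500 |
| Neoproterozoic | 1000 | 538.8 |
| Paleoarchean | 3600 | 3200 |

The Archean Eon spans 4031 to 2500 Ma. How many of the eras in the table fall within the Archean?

Eras inside 4031–2500 Ma: Eoarchean, Paleoarchean, Mesoarchean, Neoarchean — 4 in total.

4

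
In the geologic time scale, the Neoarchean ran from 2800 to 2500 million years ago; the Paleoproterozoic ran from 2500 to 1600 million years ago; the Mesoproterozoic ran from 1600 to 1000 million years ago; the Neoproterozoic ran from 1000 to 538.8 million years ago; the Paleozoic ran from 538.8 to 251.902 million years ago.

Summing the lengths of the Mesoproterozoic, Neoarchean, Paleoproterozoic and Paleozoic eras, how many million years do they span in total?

Duration is start − end for each: (1600 − 1000) + (2800 − 2500) + (2500 − 1600) + (538.8 − 251.902).
That is 600 + 300 + 900 + 286.898, which totals 2086.898 million years.

2086.898 million years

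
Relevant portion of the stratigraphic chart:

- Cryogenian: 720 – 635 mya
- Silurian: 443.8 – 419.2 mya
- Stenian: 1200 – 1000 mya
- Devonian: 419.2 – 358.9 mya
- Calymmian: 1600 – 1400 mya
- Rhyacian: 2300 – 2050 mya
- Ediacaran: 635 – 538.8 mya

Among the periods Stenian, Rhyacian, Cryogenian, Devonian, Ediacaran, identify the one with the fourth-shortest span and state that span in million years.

Durations: Stenian 200; Rhyacian 250; Cryogenian 85; Devonian 60.3; Ediacaran 96.2 Myr.
Sorted shortest-first: Devonian (60.3), Cryogenian (85), Ediacaran (96.2), Stenian (200), Rhyacian (250).
The fourth shortest is Stenian at 200 Myr.

Stenian, 200 million years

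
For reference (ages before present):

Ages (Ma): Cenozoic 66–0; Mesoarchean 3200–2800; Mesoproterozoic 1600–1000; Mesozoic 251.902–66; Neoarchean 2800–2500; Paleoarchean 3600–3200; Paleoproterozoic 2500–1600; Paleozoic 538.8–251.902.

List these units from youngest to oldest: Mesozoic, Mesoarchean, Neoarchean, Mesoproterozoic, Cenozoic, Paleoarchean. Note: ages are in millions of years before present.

Cenozoic, Mesozoic, Mesoproterozoic, Neoarchean, Mesoarchean, Paleoarchean

The oldest of these is Paleoarchean (starts 3600 Ma) and the youngest is Cenozoic (ends 0 Ma).
In between, by decreasing start age: Mesoarchean (3200), Neoarchean (2800), Mesoproterozoic (1600), Mesozoic (251.902).
Listing youngest first means reversing that sequence.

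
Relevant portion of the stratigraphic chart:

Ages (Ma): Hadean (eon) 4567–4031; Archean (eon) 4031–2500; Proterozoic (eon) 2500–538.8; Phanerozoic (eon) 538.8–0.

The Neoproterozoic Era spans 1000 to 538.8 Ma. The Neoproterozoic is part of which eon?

The Neoproterozoic (1000–538.8 Ma) lies entirely within 2500–538.8 Ma, the Proterozoic Eon.

Proterozoic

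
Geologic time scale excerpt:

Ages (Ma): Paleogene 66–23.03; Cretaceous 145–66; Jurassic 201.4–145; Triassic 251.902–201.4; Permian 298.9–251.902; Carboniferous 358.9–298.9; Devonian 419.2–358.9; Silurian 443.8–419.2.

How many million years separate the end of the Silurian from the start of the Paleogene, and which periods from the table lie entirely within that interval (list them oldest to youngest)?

The Silurian closes at 419.2 Ma and the Paleogene opens at 66 Ma, so the interval is 419.2 − 66 = 353.2 Myr.
A period fits inside if it starts at or after 419.2 Ma and ends at or before 66 Ma; oldest first that gives Devonian, Carboniferous, Permian, Triassic, Jurassic, Cretaceous.

353.2 million years; Devonian, Carboniferous, Permian, Triassic, Jurassic, Cretaceous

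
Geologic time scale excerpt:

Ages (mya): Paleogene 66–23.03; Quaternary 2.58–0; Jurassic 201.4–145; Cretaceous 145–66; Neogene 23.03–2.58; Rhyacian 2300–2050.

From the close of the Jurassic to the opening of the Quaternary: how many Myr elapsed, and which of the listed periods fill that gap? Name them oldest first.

The Jurassic closes at 145 Ma and the Quaternary opens at 2.58 Ma, so the interval is 145 − 2.58 = 142.42 Myr.
A period fits inside if it starts at or after 145 Ma and ends at or before 2.58 Ma; oldest first that gives Cretaceous, Paleogene, Neogene.

142.42 million years; Cretaceous, Paleogene, Neogene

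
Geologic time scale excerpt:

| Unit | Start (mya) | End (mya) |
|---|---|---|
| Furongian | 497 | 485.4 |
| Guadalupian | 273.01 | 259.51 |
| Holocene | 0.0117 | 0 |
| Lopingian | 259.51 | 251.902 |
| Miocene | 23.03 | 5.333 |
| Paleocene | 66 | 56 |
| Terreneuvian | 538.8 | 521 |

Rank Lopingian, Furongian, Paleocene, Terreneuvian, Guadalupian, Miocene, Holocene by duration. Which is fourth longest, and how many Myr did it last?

Furongian, 11.6 million years

Start − end for each: Lopingian 259.51 − 251.902 = 7.608; Furongian 497 − 485.4 = 11.6; Paleocene 66 − 56 = 10; Terreneuvian 538.8 − 521 = 17.8; Guadalupian 273.01 − 259.51 = 13.5; Miocene 23.03 − 5.333 = 17.697; Holocene 0.0117 − 0 = 0.0117.
Ranking these from longest: Terreneuvian > Miocene > Guadalupian > Furongian > Paleocene > Lopingian > Holocene.
Position 4 in that ranking is Furongian, which lasted 11.6 Myr.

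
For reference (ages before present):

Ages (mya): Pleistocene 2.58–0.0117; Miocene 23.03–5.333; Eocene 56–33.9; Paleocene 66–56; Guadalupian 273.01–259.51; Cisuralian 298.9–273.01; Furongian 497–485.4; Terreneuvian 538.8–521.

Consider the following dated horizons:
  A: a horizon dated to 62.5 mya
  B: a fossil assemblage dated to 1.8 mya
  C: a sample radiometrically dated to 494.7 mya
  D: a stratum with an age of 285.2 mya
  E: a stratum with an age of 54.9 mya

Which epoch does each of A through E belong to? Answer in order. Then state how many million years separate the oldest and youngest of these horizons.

A: 62.5 Ma lies in 66–56 Ma, so Paleocene.
B: 1.8 Ma lies in 2.58–0.0117 Ma, so Pleistocene.
C: 494.7 Ma lies in 497–485.4 Ma, so Furongian.
D: 285.2 Ma lies in 298.9–273.01 Ma, so Cisuralian.
E: 54.9 Ma lies in 56–33.9 Ma, so Eocene.
Oldest = 494.7 Ma, youngest = 1.8 Ma → span 492.9 Myr.

A — Paleocene; B — Pleistocene; C — Furongian; D — Cisuralian; E — Eocene; span 492.9 million years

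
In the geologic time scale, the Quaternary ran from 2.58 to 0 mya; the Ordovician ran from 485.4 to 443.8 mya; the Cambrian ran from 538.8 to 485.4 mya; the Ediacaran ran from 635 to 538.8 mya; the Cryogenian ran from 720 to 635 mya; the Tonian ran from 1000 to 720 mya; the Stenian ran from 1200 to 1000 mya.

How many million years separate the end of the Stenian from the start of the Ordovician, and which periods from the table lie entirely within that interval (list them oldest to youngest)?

514.6 million years; Tonian, Cryogenian, Ediacaran, Cambrian

End of Stenian = 1000 Ma; start of Ordovician = 485.4 Ma.
Gap = 1000 − 485.4 = 514.6 Myr.
Periods wholly inside 1000–485.4 Ma: Tonian (1000–720), Cryogenian (720–635), Ediacaran (635–538.8), Cambrian (538.8–485.4).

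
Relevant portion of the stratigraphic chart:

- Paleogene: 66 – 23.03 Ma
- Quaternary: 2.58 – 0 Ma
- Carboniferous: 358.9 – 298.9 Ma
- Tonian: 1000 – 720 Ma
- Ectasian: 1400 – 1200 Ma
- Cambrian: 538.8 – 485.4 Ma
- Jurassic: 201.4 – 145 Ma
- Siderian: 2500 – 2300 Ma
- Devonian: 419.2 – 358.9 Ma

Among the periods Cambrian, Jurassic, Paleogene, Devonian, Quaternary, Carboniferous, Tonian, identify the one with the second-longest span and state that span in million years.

Devonian, 60.3 million years

Start − end for each: Cambrian 538.8 − 485.4 = 53.4; Jurassic 201.4 − 145 = 56.4; Paleogene 66 − 23.03 = 42.97; Devonian 419.2 − 358.9 = 60.3; Quaternary 2.58 − 0 = 2.58; Carboniferous 358.9 − 298.9 = 60; Tonian 1000 − 720 = 280.
Ranking these from longest: Tonian > Devonian > Carboniferous > Jurassic > Cambrian > Paleogene > Quaternary.
Position 2 in that ranking is Devonian, which lasted 60.3 Myr.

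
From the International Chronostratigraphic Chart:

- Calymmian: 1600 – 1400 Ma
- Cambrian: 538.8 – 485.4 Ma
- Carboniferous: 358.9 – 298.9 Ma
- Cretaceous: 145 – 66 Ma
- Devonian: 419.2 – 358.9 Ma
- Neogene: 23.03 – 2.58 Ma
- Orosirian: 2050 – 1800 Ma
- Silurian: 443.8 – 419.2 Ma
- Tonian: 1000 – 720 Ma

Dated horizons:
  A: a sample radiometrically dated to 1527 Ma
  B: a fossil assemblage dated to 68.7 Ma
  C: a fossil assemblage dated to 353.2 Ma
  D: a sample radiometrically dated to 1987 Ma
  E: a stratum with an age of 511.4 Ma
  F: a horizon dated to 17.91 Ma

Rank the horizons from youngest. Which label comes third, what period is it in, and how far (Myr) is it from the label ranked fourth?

C, in the Carboniferous; 158.2 million years to E

Sorted youngest-first by Ma: F (17.91), B (68.7), C (353.2), E (511.4), A (1527), D (1987).
The third youngest is C at 353.2 Ma, which lies in 358.9–298.9 Ma: the Carboniferous.
The fourth youngest is E at 511.4 Ma; separation = |353.2 − 511.4| = 158.2 Myr.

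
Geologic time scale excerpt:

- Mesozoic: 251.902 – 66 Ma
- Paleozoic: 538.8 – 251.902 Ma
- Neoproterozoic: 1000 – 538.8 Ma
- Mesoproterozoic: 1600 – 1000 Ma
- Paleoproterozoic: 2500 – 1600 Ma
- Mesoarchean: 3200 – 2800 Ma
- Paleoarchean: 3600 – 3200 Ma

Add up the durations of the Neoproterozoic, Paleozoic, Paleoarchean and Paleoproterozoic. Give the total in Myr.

Each duration: Neoproterozoic = 461.2; Paleozoic = 286.898; Paleoarchean = 400; Paleoproterozoic = 900.
Sum: 461.2 + 286.898 + 400 + 900 = 2048.098 Myr.

2048.098 million years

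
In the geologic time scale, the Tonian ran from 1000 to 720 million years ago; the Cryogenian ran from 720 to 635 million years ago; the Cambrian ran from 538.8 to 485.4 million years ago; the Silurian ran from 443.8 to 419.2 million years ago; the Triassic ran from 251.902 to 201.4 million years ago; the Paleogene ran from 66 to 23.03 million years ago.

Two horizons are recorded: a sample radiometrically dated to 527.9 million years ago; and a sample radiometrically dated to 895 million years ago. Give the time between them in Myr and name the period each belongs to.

367.1 million years apart; the first in the Cambrian, the second in the Tonian

Elapsed time: 895 − 527.9 = 367.1 Myr.
527.9 Ma lies within 538.8–485.4 Ma: Cambrian.
895 Ma lies within 1000–720 Ma: Tonian.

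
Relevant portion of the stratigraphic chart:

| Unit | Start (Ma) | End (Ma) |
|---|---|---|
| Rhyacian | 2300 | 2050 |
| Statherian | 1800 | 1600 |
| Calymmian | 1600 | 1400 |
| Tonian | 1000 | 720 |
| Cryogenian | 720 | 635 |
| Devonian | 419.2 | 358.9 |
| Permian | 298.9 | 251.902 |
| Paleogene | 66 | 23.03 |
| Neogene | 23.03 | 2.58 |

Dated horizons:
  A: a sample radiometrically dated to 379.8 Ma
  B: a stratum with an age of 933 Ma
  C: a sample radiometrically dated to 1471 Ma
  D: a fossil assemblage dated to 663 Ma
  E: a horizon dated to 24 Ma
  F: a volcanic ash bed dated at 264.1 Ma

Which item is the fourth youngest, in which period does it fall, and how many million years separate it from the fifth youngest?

D, in the Cryogenian; 270 million years to B

Sorted youngest-first by Ma: E (24), F (264.1), A (379.8), D (663), B (933), C (1471).
The fourth youngest is D at 663 Ma, which lies in 720–635 Ma: the Cryogenian.
The fifth youngest is B at 933 Ma; separation = |663 − 933| = 270 Myr.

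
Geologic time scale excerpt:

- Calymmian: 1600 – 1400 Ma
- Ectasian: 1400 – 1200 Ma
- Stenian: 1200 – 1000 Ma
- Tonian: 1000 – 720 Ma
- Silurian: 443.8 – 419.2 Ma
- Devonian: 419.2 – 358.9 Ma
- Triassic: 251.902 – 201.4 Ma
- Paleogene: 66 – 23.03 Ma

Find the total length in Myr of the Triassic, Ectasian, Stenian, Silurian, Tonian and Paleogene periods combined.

798.072 million years

Duration is start − end for each: (251.902 − 201.4) + (1400 − 1200) + (1200 − 1000) + (443.8 − 419.2) + (1000 − 720) + (66 − 23.03).
That is 50.502 + 200 + 200 + 24.6 + 280 + 42.97, which totals 798.072 million years.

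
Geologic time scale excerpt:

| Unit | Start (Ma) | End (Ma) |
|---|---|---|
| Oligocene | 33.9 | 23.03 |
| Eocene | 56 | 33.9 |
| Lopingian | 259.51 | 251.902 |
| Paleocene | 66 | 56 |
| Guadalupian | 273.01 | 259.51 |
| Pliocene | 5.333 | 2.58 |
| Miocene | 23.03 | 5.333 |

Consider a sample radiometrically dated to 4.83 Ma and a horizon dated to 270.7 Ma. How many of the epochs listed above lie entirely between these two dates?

5

270.7 Ma sits inside the Guadalupian (273.01–259.51) and 4.83 Ma inside the Pliocene (5.333–2.58); neither of those is wholly between the two dates.
The listed epochs lying completely between them are Lopingian, Paleocene, Eocene, Oligocene, Miocene — 5 in all.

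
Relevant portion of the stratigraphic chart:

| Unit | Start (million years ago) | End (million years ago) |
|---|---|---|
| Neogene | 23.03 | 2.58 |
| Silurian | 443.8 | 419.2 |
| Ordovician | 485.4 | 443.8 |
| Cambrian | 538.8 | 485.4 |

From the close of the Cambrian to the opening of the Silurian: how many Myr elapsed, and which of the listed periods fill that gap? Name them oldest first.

41.6 million years; Ordovician

The Cambrian closes at 485.4 Ma and the Silurian opens at 443.8 Ma, so the interval is 485.4 − 443.8 = 41.6 Myr.
A period fits inside if it starts at or after 485.4 Ma and ends at or before 443.8 Ma; oldest first that gives Ordovician.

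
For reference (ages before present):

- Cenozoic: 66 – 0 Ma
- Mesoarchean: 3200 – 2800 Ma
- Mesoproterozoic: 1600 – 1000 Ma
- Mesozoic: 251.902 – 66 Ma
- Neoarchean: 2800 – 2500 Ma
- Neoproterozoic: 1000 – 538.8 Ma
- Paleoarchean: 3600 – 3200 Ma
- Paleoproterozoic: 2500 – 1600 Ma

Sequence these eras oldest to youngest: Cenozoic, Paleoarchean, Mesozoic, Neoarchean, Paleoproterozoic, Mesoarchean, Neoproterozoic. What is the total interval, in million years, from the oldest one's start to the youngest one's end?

Start ages (Ma): Paleoarchean 3600, Mesoarchean 3200, Neoarchean 2800, Paleoproterozoic 2500, Neoproterozoic 1000, Mesozoic 251.902, Cenozoic 66.
Ordered oldest to youngest: Paleoarchean, Mesoarchean, Neoarchean, Paleoproterozoic, Neoproterozoic, Mesozoic, Cenozoic.
Span = 3600 − 0 = 3600 Myr.

Paleoarchean → Mesoarchean → Neoarchean → Paleoproterozoic → Neoproterozoic → Mesozoic → Cenozoic; total span 3600 Myr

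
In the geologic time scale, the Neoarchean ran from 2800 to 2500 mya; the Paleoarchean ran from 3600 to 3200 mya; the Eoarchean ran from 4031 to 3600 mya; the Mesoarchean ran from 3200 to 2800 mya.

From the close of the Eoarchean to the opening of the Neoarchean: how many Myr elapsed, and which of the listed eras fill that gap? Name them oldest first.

800 million years; Paleoarchean, Mesoarchean

The Eoarchean closes at 3600 Ma and the Neoarchean opens at 2800 Ma, so the interval is 3600 − 2800 = 800 Myr.
An era fits inside if it starts at or after 3600 Ma and ends at or before 2800 Ma; oldest first that gives Paleoarchean, Mesoarchean.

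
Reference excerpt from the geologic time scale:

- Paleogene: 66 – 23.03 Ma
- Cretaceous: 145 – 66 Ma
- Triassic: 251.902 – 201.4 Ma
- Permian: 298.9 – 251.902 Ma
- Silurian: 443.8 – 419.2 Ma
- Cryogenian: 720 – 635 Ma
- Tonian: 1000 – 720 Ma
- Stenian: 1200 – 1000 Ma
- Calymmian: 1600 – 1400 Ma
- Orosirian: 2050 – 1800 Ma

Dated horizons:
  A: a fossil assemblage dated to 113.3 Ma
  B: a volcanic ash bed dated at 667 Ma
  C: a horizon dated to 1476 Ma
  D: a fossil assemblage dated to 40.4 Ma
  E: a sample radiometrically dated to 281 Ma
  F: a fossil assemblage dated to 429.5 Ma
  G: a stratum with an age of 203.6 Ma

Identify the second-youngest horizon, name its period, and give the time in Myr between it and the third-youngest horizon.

Sorted youngest-first by Ma: D (40.4), A (113.3), G (203.6), E (281), F (429.5), B (667), C (1476).
The second youngest is A at 113.3 Ma, which lies in 145–66 Ma: the Cretaceous.
The third youngest is G at 203.6 Ma; separation = |113.3 − 203.6| = 90.3 Myr.

A, in the Cretaceous; 90.3 million years to G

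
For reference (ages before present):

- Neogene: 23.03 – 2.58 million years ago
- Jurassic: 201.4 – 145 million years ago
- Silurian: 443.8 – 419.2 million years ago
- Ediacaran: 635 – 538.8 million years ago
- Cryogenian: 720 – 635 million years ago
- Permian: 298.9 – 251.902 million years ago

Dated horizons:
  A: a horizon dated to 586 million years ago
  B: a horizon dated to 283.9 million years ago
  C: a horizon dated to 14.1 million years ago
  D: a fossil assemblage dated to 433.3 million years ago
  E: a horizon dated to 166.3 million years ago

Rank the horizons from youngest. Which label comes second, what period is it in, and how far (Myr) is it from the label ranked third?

Sorted youngest-first by Ma: C (14.1), E (166.3), B (283.9), D (433.3), A (586).
The second youngest is E at 166.3 Ma, which lies in 201.4–145 Ma: the Jurassic.
The third youngest is B at 283.9 Ma; separation = |166.3 − 283.9| = 117.6 Myr.

E, in the Jurassic; 117.6 million years to B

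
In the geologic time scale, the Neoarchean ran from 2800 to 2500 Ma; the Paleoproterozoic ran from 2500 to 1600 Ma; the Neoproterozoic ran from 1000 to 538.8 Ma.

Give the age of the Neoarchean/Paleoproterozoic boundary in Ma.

2500 Ma

The Neoarchean ends and the Paleoproterozoic begins at 2500 Ma.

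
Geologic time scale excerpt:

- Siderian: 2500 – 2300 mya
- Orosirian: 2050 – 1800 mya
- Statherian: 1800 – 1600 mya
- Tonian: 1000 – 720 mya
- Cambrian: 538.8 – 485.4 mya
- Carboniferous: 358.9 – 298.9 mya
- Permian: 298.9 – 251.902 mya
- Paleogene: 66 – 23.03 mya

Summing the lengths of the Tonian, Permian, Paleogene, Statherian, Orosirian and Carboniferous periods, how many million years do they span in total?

Each duration: Tonian = 280; Permian = 46.998; Paleogene = 42.97; Statherian = 200; Orosirian = 250; Carboniferous = 60.
Sum: 280 + 46.998 + 42.97 + 200 + 250 + 60 = 879.968 Myr.

879.968 million years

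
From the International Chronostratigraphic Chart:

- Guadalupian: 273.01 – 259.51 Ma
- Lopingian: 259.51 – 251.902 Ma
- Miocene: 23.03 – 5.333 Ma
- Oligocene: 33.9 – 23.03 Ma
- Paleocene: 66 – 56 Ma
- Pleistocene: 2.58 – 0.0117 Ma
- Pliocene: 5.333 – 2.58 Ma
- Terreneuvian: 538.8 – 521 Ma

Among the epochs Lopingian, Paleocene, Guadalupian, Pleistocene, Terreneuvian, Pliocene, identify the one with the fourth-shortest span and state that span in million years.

Durations: Lopingian 7.608; Paleocene 10; Guadalupian 13.5; Pleistocene 2.5683; Terreneuvian 17.8; Pliocene 2.753 Myr.
Sorted shortest-first: Pleistocene (2.5683), Pliocene (2.753), Lopingian (7.608), Paleocene (10), Guadalupian (13.5), Terreneuvian (17.8).
The fourth shortest is Paleocene at 10 Myr.

Paleocene, 10 million years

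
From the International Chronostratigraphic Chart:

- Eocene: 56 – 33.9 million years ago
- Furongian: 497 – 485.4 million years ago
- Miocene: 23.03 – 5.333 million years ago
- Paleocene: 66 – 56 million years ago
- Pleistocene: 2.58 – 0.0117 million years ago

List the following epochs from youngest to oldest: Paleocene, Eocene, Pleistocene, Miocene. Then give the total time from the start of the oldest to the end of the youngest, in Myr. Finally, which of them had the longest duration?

Pleistocene → Miocene → Eocene → Paleocene; total span 65.9883 Myr; longest is Eocene

Start ages (Ma): Paleocene 66, Eocene 56, Miocene 23.03, Pleistocene 2.58.
Ordered youngest to oldest: Pleistocene, Miocene, Eocene, Paleocene.
Span = 66 − 0.0117 = 65.9883 Myr.
Durations: Pleistocene 2.5683, Eocene 22.1, Paleocene 10, Miocene 17.697 → longest is Eocene (22.1 Myr).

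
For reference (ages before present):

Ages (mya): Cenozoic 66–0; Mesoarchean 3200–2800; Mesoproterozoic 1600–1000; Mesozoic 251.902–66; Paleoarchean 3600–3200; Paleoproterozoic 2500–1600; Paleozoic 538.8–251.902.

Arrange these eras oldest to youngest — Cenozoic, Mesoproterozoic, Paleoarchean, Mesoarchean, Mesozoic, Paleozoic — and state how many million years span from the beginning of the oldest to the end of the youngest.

Start ages (Ma): Paleoarchean 3600, Mesoarchean 3200, Mesoproterozoic 1600, Paleozoic 538.8, Mesozoic 251.902, Cenozoic 66.
Ordered oldest to youngest: Paleoarchean, Mesoarchean, Mesoproterozoic, Paleozoic, Mesozoic, Cenozoic.
Span = 3600 − 0 = 3600 Myr.

Paleoarchean → Mesoarchean → Mesoproterozoic → Paleozoic → Mesozoic → Cenozoic; total span 3600 Myr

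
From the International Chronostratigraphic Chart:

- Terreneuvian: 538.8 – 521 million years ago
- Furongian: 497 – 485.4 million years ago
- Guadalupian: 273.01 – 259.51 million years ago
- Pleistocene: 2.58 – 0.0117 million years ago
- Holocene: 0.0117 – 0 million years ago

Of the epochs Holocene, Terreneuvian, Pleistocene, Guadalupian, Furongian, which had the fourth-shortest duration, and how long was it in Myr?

Durations: Holocene 0.0117; Terreneuvian 17.8; Pleistocene 2.5683; Guadalupian 13.5; Furongian 11.6 Myr.
Sorted shortest-first: Holocene (0.0117), Pleistocene (2.5683), Furongian (11.6), Guadalupian (13.5), Terreneuvian (17.8).
The fourth shortest is Guadalupian at 13.5 Myr.

Guadalupian, 13.5 million years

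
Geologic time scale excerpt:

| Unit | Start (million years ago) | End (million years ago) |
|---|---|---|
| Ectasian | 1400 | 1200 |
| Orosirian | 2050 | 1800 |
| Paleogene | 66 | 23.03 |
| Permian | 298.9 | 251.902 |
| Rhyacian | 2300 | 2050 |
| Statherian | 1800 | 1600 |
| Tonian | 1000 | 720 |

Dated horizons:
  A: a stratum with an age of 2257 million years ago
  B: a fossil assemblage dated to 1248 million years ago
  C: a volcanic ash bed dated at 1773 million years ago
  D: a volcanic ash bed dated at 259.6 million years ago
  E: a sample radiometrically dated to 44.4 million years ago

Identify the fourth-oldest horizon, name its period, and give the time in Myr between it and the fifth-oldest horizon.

D, in the Permian; 215.2 million years to E

Sorted oldest-first by Ma: A (2257), C (1773), B (1248), D (259.6), E (44.4).
The fourth oldest is D at 259.6 Ma, which lies in 298.9–251.902 Ma: the Permian.
The fifth oldest is E at 44.4 Ma; separation = |259.6 − 44.4| = 215.2 Myr.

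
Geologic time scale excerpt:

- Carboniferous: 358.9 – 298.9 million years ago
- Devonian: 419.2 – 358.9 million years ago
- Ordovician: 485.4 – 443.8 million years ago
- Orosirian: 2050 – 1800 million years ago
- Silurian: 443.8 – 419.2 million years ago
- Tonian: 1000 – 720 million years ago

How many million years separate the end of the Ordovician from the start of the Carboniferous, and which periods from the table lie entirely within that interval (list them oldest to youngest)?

84.9 million years; Silurian, Devonian

End of Ordovician = 443.8 Ma; start of Carboniferous = 358.9 Ma.
Gap = 443.8 − 358.9 = 84.9 Myr.
Periods wholly inside 443.8–358.9 Ma: Silurian (443.8–419.2), Devonian (419.2–358.9).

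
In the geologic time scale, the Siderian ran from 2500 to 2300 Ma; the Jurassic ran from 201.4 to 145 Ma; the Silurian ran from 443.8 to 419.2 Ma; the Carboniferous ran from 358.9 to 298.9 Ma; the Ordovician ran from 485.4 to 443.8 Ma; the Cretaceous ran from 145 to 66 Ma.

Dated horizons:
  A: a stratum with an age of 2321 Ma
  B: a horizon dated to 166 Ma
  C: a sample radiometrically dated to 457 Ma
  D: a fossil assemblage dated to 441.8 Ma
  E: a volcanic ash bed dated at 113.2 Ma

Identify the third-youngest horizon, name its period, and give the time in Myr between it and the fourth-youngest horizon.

Sorted youngest-first by Ma: E (113.2), B (166), D (441.8), C (457), A (2321).
The third youngest is D at 441.8 Ma, which lies in 443.8–419.2 Ma: the Silurian.
The fourth youngest is C at 457 Ma; separation = |441.8 − 457| = 15.2 Myr.

D, in the Silurian; 15.2 million years to C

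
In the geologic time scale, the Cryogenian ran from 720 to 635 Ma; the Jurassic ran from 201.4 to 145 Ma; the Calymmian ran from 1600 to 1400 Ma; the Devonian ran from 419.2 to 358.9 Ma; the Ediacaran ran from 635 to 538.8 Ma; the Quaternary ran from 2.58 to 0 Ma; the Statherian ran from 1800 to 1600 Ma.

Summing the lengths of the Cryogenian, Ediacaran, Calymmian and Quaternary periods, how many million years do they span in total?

383.78 million years

Duration is start − end for each: (720 − 635) + (635 − 538.8) + (1600 − 1400) + (2.58 − 0).
That is 85 + 96.2 + 200 + 2.58, which totals 383.78 million years.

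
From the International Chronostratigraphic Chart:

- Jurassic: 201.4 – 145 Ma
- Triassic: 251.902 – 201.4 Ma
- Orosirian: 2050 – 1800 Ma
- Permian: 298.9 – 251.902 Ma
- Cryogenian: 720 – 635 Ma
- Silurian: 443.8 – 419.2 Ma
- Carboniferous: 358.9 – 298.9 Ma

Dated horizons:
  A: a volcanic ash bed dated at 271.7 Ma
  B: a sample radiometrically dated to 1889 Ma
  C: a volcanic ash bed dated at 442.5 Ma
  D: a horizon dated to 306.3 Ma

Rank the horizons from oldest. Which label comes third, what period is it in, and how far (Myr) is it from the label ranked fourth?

D, in the Carboniferous; 34.6 million years to A

Sorted oldest-first by Ma: B (1889), C (442.5), D (306.3), A (271.7).
The third oldest is D at 306.3 Ma, which lies in 358.9–298.9 Ma: the Carboniferous.
The fourth oldest is A at 271.7 Ma; separation = |306.3 − 271.7| = 34.6 Myr.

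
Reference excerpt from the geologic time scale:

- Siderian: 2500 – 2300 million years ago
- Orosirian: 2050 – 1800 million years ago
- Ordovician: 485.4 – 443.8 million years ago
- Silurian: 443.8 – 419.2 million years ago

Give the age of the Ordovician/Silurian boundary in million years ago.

443.8 million years ago

The Ordovician ends and the Silurian begins at 443.8 million years ago.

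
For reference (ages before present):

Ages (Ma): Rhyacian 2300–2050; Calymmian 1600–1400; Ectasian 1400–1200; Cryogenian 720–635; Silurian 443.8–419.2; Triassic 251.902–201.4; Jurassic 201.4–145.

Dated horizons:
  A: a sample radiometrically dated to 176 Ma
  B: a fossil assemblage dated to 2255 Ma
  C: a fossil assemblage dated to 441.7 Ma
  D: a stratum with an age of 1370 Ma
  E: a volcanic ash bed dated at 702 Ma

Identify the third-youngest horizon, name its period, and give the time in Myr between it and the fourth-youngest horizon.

Smaller Ma means younger, so youngest first: A 176 < C 441.7 < E 702 < D 1370 < B 2255.
Counting 3 along gives E (702 Ma); the excerpt puts that inside the Cryogenian, 720–635 Ma.
Next in line is D (1370 Ma), and 1370 − 702 = 668 Myr.

E, in the Cryogenian; 668 million years to D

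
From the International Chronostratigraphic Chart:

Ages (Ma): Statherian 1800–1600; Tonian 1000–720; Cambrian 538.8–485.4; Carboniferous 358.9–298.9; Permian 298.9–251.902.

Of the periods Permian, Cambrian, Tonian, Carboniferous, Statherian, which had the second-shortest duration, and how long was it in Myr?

Durations: Permian 46.998; Cambrian 53.4; Tonian 280; Carboniferous 60; Statherian 200 Myr.
Sorted shortest-first: Permian (46.998), Cambrian (53.4), Carboniferous (60), Statherian (200), Tonian (280).
The second shortest is Cambrian at 53.4 Myr.

Cambrian, 53.4 million years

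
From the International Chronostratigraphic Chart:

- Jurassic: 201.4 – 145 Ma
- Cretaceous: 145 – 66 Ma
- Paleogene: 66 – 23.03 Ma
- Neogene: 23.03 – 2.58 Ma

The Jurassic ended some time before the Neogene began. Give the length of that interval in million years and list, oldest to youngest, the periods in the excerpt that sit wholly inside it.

The Jurassic closes at 145 Ma and the Neogene opens at 23.03 Ma, so the interval is 145 − 23.03 = 121.97 Myr.
A period fits inside if it starts at or after 145 Ma and ends at or before 23.03 Ma; oldest first that gives Cretaceous, Paleogene.

121.97 million years; Cretaceous, Paleogene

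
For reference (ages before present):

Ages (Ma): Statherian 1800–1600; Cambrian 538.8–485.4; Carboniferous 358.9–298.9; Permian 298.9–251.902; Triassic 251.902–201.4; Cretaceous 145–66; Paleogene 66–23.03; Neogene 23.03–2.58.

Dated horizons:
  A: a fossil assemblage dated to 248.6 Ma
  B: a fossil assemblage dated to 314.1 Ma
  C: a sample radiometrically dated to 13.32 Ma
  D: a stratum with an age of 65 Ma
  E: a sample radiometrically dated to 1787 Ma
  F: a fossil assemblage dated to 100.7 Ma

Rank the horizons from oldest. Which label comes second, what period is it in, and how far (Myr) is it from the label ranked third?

Larger Ma means older, so oldest first: E 1787 > B 314.1 > A 248.6 > F 100.7 > D 65 > C 13.32.
Counting 2 along gives B (314.1 Ma); the excerpt puts that inside the Carboniferous, 358.9–298.9 Ma.
Next in line is A (248.6 Ma), and 314.1 − 248.6 = 65.5 Myr.

B, in the Carboniferous; 65.5 million years to A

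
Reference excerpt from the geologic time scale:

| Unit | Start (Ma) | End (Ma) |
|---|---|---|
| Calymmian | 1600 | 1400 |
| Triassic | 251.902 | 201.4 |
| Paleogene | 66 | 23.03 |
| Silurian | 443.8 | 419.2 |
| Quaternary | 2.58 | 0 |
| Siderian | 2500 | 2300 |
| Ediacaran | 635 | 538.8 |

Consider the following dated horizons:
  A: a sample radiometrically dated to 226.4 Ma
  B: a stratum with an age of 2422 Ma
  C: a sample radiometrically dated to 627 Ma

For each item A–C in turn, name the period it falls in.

A — Triassic; B — Siderian; C — Ediacaran

A: 226.4 Ma lies in 251.902–201.4 Ma, so Triassic.
B: 2422 Ma lies in 2500–2300 Ma, so Siderian.
C: 627 Ma lies in 635–538.8 Ma, so Ediacaran.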